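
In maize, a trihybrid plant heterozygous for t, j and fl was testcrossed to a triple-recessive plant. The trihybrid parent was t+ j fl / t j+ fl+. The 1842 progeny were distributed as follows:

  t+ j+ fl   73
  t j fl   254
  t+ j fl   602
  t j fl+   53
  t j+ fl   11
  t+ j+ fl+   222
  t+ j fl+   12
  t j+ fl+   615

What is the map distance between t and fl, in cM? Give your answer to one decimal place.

27.1 cM

The two rarest classes, t+ j fl+ and t j+ fl, are the double crossovers. Comparing them with the parentals, only the fl allele has switched, so fl is the middle locus and the order is j – fl – t.
Crossovers in the fl–t interval produce the single-crossover classes t j fl and t+ j+ fl+ (254 + 222 = 476) plus the double crossovers (23).
RF(fl–t) = (476 + 23) / 1842 = 499/1842 = 0.2709 → 27.1 cM.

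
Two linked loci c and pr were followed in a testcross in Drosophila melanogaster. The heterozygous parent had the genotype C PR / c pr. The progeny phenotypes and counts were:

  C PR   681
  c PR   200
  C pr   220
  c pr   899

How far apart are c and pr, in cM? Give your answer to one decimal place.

21.0 cM

The recombinant classes are C pr and c PR: 220 + 200 = 420.
Recombination frequency = 420/2000 = 0.2100 ≈ 21.0%, i.e. 21.0 cM.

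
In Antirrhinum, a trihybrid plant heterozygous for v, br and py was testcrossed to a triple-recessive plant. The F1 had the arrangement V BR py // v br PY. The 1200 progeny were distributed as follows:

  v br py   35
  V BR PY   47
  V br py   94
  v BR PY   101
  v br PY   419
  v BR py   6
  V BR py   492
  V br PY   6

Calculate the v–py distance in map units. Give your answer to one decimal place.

The two rarest classes, v BR py and V br PY, are the double crossovers. Comparing them with the parentals, only the v allele has switched, so v is the middle locus and the order is br – v – py.
Crossovers in the v–py interval produce the single-crossover classes V BR PY and v br py (47 + 35 = 82) plus the double crossovers (12).
RF(v–py) = (82 + 12) / 1200 = 94/1200 = 0.0783 → 7.8 map units.

7.8 map units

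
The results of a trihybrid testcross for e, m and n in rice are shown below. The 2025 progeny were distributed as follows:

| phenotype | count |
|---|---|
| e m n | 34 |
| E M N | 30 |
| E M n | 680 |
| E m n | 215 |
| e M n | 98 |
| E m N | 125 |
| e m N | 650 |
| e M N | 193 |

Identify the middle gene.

n

The two most frequent reciprocal classes, E M n and e m N, are the parental types, so the F1 was E M n / e m N.
The two rarest classes, E M N and e m n, are the double crossovers. Comparing them with the parentals, only the n allele has switched, so n is the middle locus and the order is e – n – m.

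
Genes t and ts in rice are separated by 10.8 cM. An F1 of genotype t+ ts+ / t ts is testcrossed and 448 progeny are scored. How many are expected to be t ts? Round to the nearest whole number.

A map distance of 10.8 cM corresponds to a recombination frequency of 0.108.
The F1 is t+ ts+ / t ts, so t ts is a parental gamete class with expected frequency (1 − r)/2 = 0.892/2 = 0.4460.
Expected number = 0.4460 × 448 = 199.81 ≈ 200.

200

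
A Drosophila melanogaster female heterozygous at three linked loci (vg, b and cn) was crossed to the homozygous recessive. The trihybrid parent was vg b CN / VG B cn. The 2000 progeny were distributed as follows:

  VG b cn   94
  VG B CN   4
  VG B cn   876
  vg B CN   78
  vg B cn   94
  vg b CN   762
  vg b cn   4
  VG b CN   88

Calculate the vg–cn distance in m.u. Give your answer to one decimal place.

9.5 m.u.

The two rarest classes, vg b cn and VG B CN, are the double crossovers. Comparing them with the parentals, only the cn allele has switched, so cn is the middle locus and the order is b – cn – vg.
Crossovers in the cn–vg interval produce the single-crossover classes VG b CN and vg B cn (88 + 94 = 182) plus the double crossovers (8).
RF(cn–vg) = (182 + 8) / 2000 = 190/2000 = 0.0950 → 9.5 m.u.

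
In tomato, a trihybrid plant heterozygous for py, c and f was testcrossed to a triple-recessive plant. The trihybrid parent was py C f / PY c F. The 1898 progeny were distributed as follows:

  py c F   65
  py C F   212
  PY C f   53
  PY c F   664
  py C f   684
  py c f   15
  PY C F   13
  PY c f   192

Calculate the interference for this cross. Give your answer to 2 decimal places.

The two rarest classes, py c f and PY C F, are the double crossovers. Comparing them with the parentals, only the c allele has switched, so c is the middle locus and the order is py – c – f.
py–c: (118 + 28)/1898 = 0.0769; c–f: (404 + 28)/1898 = 0.2276.
Expected DCO frequency = 0.0769 × 0.2276 ≈ 0.01750; observed = 28/1898 ≈ 0.01475.
Coefficient of coincidence = 0.01475/0.01750 ≈ 0.84; interference = 1 − 0.84 = 0.16.

0.16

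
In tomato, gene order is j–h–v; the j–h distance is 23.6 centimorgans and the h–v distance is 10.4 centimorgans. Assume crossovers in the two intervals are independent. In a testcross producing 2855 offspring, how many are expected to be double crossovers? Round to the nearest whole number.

Map distances give recombination frequencies of 0.236 and 0.104 for the two intervals.
With no interference, expected double-crossover frequency = 0.236 × 0.104 = 0.02454.
Expected number = 0.02454 × 2855 = 70.07 ≈ 70.

70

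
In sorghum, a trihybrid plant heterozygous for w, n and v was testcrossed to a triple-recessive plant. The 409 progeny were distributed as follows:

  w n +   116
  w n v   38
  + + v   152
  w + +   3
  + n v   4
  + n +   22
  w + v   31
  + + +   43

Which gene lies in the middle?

The two most frequent reciprocal classes, + + v and w n +, are the parental types, so the F1 was + + v / w n +.
The two rarest classes, + n v and w + +, are the double crossovers. Comparing them with the parentals, only the n allele has switched, so n is the middle locus and the order is v – n – w.

n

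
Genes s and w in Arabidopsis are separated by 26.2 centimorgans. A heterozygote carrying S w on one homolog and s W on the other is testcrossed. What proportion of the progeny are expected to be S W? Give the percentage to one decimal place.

13.1%

A map distance of 26.2 centimorgans corresponds to a recombination frequency of 0.262.
The F1 is S w / s W, so S W is a recombinant gamete class with expected frequency r/2 = 0.262/2 = 0.1310.
That is 0.1310 = 13.1% of the progeny.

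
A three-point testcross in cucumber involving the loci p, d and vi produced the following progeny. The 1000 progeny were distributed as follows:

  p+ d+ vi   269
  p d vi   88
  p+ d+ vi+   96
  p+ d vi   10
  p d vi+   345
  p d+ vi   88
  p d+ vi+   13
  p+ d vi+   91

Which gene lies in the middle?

d

The two most frequent reciprocal classes, p+ d+ vi and p d vi+, are the parental types, so the F1 was p+ d+ vi / p d vi+.
The two rarest classes, p+ d vi and p d+ vi+, are the double crossovers. Comparing them with the parentals, only the d allele has switched, so d is the middle locus and the order is vi – d – p.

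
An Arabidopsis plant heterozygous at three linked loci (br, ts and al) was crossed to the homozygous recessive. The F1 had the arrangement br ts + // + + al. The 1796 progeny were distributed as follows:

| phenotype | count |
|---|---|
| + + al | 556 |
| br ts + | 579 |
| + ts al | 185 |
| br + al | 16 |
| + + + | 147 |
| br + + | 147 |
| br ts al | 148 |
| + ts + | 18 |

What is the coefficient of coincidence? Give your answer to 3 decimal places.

The two rarest classes, + ts + and br + al, are the double crossovers. Comparing them with the parentals, only the br allele has switched, so br is the middle locus and the order is al – br – ts.
al–br: (295 + 34)/1796 = 0.1832; br–ts: (332 + 34)/1796 = 0.2038.
Expected DCO frequency = 0.1832 × 0.2038 ≈ 0.03734; observed = 34/1796 ≈ 0.01893.
Coefficient of coincidence = 0.01893/0.03734 ≈ 0.507.

0.507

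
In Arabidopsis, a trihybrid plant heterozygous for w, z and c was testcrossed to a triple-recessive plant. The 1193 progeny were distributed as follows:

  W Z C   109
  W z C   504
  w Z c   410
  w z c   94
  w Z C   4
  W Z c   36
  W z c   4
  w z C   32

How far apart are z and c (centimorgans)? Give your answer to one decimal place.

The two most frequent reciprocal classes, W z C and w Z c, are the parental types, so the F1 was W z C / w Z c.
The two rarest classes, W z c and w Z C, are the double crossovers. Comparing them with the parentals, only the c allele has switched, so c is the middle locus and the order is w – c – z.
Crossovers in the c–z interval produce the single-crossover classes W Z C and w z c (109 + 94 = 203) plus the double crossovers (8).
RF(c–z) = (203 + 8) / 1193 = 211/1193 = 0.1769 → 17.7 centimorgans.

17.7 centimorgans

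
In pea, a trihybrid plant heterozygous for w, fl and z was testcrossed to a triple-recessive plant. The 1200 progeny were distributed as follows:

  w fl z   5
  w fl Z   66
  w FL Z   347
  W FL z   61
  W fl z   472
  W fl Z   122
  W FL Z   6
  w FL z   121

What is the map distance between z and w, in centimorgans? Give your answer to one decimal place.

21.2 centimorgans

The two most frequent reciprocal classes, w FL Z and W fl z, are the parental types, so the F1 was w FL Z / W fl z.
The two rarest classes, W FL Z and w fl z, are the double crossovers. Comparing them with the parentals, only the w allele has switched, so w is the middle locus and the order is z – w – fl.
Crossovers in the z–w interval produce the single-crossover classes w FL z and W fl Z (121 + 122 = 243) plus the double crossovers (11).
RF(z–w) = (243 + 11) / 1200 = 254/1200 = 0.2117 → 21.2 centimorgans.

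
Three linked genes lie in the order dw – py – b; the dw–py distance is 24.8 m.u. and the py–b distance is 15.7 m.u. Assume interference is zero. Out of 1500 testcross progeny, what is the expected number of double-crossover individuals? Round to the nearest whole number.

Map distances give recombination frequencies of 0.248 and 0.157 for the two intervals.
With no interference, expected double-crossover frequency = 0.248 × 0.157 = 0.03894.
Expected number = 0.03894 × 1500 = 58.40 ≈ 58.

58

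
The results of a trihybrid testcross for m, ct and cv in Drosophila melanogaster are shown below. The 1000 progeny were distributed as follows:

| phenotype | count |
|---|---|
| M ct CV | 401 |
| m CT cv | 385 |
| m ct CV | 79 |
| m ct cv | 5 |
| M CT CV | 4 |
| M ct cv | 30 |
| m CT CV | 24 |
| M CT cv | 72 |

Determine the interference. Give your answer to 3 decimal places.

The two most frequent reciprocal classes, m CT cv and M ct CV, are the parental types, so the F1 was m CT cv / M ct CV.
The two rarest classes, m ct cv and M CT CV, are the double crossovers. Comparing them with the parentals, only the ct allele has switched, so ct is the middle locus and the order is m – ct – cv.
m–ct: (151 + 9)/1000 = 0.1600; ct–cv: (54 + 9)/1000 = 0.0630.
Expected DCO frequency = 0.1600 × 0.0630 ≈ 0.01008; observed = 9/1000 ≈ 0.00900.
Coefficient of coincidence = 0.00900/0.01008 ≈ 0.893; interference = 1 − 0.893 = 0.107.

0.107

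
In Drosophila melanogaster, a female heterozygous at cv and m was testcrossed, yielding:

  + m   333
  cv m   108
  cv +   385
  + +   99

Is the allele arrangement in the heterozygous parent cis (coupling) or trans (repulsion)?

trans

The two most frequent classes are + m (333) and cv + (385); these are the parental (non-recombinant) types.
So the F1 carried + m on one chromosome and cv + on the other — the recessive alleles are on opposite chromosomes (trans / repulsion).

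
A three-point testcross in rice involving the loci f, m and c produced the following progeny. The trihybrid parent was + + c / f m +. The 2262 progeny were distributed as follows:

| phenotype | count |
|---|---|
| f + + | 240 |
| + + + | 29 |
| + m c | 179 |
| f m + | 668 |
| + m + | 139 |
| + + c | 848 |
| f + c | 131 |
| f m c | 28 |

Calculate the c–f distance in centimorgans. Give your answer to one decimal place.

14.5 centimorgans

The two rarest classes, + + + and f m c, are the double crossovers. Comparing them with the parentals, only the c allele has switched, so c is the middle locus and the order is f – c – m.
Crossovers in the f–c interval produce the single-crossover classes f + c and + m + (131 + 139 = 270) plus the double crossovers (57).
RF(f–c) = (270 + 57) / 2262 = 327/2262 = 0.1446 → 14.5 centimorgans.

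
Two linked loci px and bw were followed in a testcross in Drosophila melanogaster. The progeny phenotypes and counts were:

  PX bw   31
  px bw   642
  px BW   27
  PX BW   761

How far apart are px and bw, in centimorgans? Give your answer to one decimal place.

4.0 centimorgans

The two most frequent classes, PX BW (761) and px bw (642), are the parental types, so the F1 was PX BW / px bw.
The recombinant classes are PX bw and px BW: 31 + 27 = 58.
Recombination frequency = 58/1461 = 0.0397 ≈ 4.0%, i.e. 4.0 centimorgans.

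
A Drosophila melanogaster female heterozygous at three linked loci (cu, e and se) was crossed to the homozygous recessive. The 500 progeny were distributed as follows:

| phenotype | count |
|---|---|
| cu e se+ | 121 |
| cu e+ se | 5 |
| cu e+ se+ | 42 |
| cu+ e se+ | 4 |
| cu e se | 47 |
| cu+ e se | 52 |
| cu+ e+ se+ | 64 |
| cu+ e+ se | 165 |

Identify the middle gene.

The two most frequent reciprocal classes, cu e se+ and cu+ e+ se, are the parental types, so the F1 was cu e se+ / cu+ e+ se.
The two rarest classes, cu+ e se+ and cu e+ se, are the double crossovers. Comparing them with the parentals, only the cu allele has switched, so cu is the middle locus and the order is e – cu – se.

cu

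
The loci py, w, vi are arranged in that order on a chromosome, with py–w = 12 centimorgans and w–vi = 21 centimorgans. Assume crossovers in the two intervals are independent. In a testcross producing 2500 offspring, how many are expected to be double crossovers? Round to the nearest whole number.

63

Map distances give recombination frequencies of 0.120 and 0.210 for the two intervals.
With no interference, expected double-crossover frequency = 0.120 × 0.210 = 0.02520.
Expected number = 0.02520 × 2500 = 63.00 ≈ 63.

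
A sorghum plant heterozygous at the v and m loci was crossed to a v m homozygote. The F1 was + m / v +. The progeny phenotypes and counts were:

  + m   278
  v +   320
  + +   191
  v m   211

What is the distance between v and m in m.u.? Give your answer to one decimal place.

40.2 m.u.

The recombinant classes are + + and v m: 191 + 211 = 402.
Recombination frequency = 402/1000 = 0.4020 ≈ 40.2%, i.e. 40.2 m.u.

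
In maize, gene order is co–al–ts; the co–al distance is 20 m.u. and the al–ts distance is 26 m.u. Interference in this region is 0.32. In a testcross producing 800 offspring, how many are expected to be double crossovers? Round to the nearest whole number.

Map distances give recombination frequencies of 0.200 and 0.260 for the two intervals.
With interference 0.32 (so coincidence = 0.68), expected double-crossover frequency = 0.200 × 0.260 × 0.68 = 0.03536.
Expected number = 0.03536 × 800 = 28.29 ≈ 28.

28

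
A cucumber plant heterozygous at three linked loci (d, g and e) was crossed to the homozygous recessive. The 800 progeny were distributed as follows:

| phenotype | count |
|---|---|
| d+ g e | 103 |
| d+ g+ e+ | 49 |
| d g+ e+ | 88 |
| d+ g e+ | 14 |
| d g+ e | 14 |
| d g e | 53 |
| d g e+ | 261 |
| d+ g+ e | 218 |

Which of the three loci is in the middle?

The two most frequent reciprocal classes, d g e+ and d+ g+ e, are the parental types, so the F1 was d g e+ / d+ g+ e.
The two rarest classes, d+ g e+ and d g+ e, are the double crossovers. Comparing them with the parentals, only the d allele has switched, so d is the middle locus and the order is e – d – g.

d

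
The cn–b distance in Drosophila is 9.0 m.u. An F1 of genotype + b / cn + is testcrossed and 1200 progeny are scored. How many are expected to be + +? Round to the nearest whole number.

A map distance of 9.0 m.u. corresponds to a recombination frequency of 0.090.
The F1 is + b / cn +, so + + is a recombinant gamete class with expected frequency r/2 = 0.090/2 = 0.0450.
Expected number = 0.0450 × 1200 = 54.00 ≈ 54.

54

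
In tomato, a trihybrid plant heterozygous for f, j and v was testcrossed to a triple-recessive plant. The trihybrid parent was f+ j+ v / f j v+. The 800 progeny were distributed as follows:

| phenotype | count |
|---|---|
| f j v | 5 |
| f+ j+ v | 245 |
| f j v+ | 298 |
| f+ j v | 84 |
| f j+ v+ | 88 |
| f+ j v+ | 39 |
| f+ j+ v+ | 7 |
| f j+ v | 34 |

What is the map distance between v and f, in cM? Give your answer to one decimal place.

The two rarest classes, f+ j+ v+ and f j v, are the double crossovers. Comparing them with the parentals, only the v allele has switched, so v is the middle locus and the order is f – v – j.
Crossovers in the f–v interval produce the single-crossover classes f j+ v and f+ j v+ (34 + 39 = 73) plus the double crossovers (12).
RF(f–v) = (73 + 12) / 800 = 85/800 = 0.1062 → 10.6 cM.

10.6 cM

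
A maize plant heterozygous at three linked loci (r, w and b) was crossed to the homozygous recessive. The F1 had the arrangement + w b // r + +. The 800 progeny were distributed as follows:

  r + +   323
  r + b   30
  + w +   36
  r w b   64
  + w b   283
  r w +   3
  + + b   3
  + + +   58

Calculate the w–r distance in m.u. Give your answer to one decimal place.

The two rarest classes, + + b and r w +, are the double crossovers. Comparing them with the parentals, only the w allele has switched, so w is the middle locus and the order is r – w – b.
Crossovers in the r–w interval produce the single-crossover classes r w b and + + + (64 + 58 = 122) plus the double crossovers (6).
RF(r–w) = (122 + 6) / 800 = 128/800 = 0.1600 → 16.0 m.u.

16.0 m.u.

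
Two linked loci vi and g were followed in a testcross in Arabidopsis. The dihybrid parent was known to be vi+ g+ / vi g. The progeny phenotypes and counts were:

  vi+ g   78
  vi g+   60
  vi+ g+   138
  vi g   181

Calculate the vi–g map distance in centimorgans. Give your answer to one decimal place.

The recombinant classes are vi+ g and vi g+: 78 + 60 = 138.
Recombination frequency = 138/457 = 0.3020 ≈ 30.2%, i.e. 30.2 centimorgans.

30.2 centimorgans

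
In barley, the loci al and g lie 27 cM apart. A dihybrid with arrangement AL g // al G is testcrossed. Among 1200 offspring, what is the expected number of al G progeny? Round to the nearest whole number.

A map distance of 27 cM corresponds to a recombination frequency of 0.270.
The F1 is AL g / al G, so al G is a parental gamete class with expected frequency (1 − r)/2 = 0.730/2 = 0.3650.
Expected number = 0.3650 × 1200 = 438.00 ≈ 438.

438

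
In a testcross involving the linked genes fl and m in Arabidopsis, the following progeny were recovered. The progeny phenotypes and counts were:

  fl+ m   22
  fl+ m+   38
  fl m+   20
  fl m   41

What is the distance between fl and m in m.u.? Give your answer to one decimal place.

The two most frequent classes, fl+ m+ (38) and fl m (41), are the parental types, so the F1 was fl+ m+ / fl m.
The recombinant classes are fl+ m and fl m+: 22 + 20 = 42.
Recombination frequency = 42/121 = 0.3471 ≈ 34.7%, i.e. 34.7 m.u.

34.7 m.u.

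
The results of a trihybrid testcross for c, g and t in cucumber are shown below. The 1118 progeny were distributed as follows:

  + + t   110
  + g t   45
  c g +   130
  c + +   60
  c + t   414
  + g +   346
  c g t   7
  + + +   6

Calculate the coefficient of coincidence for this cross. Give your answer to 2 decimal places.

0.49

The two most frequent reciprocal classes, + g + and c + t, are the parental types, so the F1 was + g + / c + t.
The two rarest classes, + + + and c g t, are the double crossovers. Comparing them with the parentals, only the g allele has switched, so g is the middle locus and the order is t – g – c.
t–g: (105 + 13)/1118 = 0.1055; g–c: (240 + 13)/1118 = 0.2263.
Expected DCO frequency = 0.1055 × 0.2263 ≈ 0.02387; observed = 13/1118 ≈ 0.01163.
Coefficient of coincidence = 0.01163/0.02387 ≈ 0.49.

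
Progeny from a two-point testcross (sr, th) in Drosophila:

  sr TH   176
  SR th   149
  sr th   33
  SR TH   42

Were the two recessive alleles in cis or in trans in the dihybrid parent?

The two most frequent classes are SR th (149) and sr TH (176); these are the parental (non-recombinant) types.
So the F1 carried SR th on one chromosome and sr TH on the other — the recessive alleles are on opposite chromosomes (trans / repulsion).

trans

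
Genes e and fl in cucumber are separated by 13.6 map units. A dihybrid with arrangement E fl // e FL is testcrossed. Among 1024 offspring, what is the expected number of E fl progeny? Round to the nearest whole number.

442

A map distance of 13.6 map units corresponds to a recombination frequency of 0.136.
The F1 is E fl / e FL, so E fl is a parental gamete class with expected frequency (1 − r)/2 = 0.864/2 = 0.4320.
Expected number = 0.4320 × 1024 = 442.37 ≈ 442.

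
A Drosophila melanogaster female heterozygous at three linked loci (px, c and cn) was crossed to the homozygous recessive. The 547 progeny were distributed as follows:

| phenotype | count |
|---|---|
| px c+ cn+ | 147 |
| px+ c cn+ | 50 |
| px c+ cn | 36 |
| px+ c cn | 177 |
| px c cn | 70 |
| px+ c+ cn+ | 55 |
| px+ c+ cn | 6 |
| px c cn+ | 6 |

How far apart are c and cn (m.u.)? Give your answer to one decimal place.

The two most frequent reciprocal classes, px+ c cn and px c+ cn+, are the parental types, so the F1 was px+ c cn / px c+ cn+.
The two rarest classes, px+ c+ cn and px c cn+, are the double crossovers. Comparing them with the parentals, only the c allele has switched, so c is the middle locus and the order is cn – c – px.
Crossovers in the cn–c interval produce the single-crossover classes px+ c cn+ and px c+ cn (50 + 36 = 86) plus the double crossovers (12).
RF(cn–c) = (86 + 12) / 547 = 98/547 = 0.1792 → 17.9 m.u.

17.9 m.u.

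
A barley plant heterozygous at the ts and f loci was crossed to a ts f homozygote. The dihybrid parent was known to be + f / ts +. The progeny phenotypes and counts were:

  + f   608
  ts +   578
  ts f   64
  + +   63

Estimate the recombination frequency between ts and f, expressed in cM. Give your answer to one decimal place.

9.7 cM

The recombinant classes are + + and ts f: 63 + 64 = 127.
Recombination frequency = 127/1313 = 0.0967 ≈ 9.7%, i.e. 9.7 cM.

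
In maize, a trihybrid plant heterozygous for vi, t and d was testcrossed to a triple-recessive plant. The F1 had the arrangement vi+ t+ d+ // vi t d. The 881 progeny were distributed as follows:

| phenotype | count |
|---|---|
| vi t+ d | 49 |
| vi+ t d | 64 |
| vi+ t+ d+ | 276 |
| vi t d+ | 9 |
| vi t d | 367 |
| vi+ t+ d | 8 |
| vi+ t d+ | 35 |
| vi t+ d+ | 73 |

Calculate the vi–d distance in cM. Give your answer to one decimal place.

The two rarest classes, vi+ t+ d and vi t d+, are the double crossovers. Comparing them with the parentals, only the d allele has switched, so d is the middle locus and the order is vi – d – t.
Crossovers in the vi–d interval produce the single-crossover classes vi t+ d+ and vi+ t d (73 + 64 = 137) plus the double crossovers (17).
RF(vi–d) = (137 + 17) / 881 = 154/881 = 0.1748 → 17.5 cM.

17.5 cM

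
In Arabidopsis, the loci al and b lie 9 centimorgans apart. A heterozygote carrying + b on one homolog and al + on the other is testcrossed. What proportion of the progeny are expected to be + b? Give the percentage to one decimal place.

A map distance of 9 centimorgans corresponds to a recombination frequency of 0.090.
The F1 is + b / al +, so + b is a parental gamete class with expected frequency (1 − r)/2 = 0.910/2 = 0.4550.
That is 0.4550 = 45.5% of the progeny.

45.5%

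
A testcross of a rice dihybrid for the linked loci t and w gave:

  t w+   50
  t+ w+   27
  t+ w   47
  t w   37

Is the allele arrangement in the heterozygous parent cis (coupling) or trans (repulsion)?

The two most frequent classes are t+ w (47) and t w+ (50); these are the parental (non-recombinant) types.
So the F1 carried t+ w on one chromosome and t w+ on the other — the recessive alleles are on opposite chromosomes (trans / repulsion).

trans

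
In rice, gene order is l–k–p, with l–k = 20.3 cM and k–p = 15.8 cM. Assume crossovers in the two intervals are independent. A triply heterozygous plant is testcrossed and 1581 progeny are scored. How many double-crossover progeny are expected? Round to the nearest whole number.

51

Map distances give recombination frequencies of 0.203 and 0.158 for the two intervals.
With no interference, expected double-crossover frequency = 0.203 × 0.158 = 0.03207.
Expected number = 0.03207 × 1581 = 50.71 ≈ 51.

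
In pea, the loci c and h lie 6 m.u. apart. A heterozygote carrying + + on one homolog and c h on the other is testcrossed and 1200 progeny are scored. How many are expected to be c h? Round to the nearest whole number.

A map distance of 6 m.u. corresponds to a recombination frequency of 0.060.
The F1 is + + / c h, so c h is a parental gamete class with expected frequency (1 − r)/2 = 0.940/2 = 0.4700.
Expected number = 0.4700 × 1200 = 564.00 ≈ 564.

564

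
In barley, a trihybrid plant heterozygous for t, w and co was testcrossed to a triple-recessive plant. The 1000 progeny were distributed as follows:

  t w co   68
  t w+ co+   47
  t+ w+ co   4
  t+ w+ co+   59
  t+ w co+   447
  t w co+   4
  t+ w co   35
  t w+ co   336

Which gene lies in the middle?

t

The two most frequent reciprocal classes, t w+ co and t+ w co+, are the parental types, so the F1 was t w+ co / t+ w co+.
The two rarest classes, t+ w+ co and t w co+, are the double crossovers. Comparing them with the parentals, only the t allele has switched, so t is the middle locus and the order is co – t – w.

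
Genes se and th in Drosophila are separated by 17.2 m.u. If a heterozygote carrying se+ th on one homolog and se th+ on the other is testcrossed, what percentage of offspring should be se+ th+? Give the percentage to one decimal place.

8.6%

A map distance of 17.2 m.u. corresponds to a recombination frequency of 0.172.
The F1 is se+ th / se th+, so se+ th+ is a recombinant gamete class with expected frequency r/2 = 0.172/2 = 0.0860.
That is 0.0860 = 8.6% of the progeny.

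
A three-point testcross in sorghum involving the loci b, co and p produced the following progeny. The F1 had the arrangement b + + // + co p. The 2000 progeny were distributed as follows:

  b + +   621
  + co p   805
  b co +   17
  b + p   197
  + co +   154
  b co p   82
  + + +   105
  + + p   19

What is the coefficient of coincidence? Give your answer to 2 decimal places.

0.83

The two rarest classes, b co + and + + p, are the double crossovers. Comparing them with the parentals, only the co allele has switched, so co is the middle locus and the order is b – co – p.
b–co: (187 + 36)/2000 = 0.1115; co–p: (351 + 36)/2000 = 0.1935.
Expected DCO frequency = 0.1115 × 0.1935 ≈ 0.02158; observed = 36/2000 ≈ 0.01800.
Coefficient of coincidence = 0.01800/0.02158 ≈ 0.83.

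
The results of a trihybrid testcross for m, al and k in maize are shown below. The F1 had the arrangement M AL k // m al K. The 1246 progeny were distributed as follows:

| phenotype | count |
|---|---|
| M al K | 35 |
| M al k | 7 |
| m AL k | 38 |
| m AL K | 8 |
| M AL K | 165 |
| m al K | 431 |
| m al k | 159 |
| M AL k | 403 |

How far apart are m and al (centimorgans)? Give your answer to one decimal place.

7.1 centimorgans

The two rarest classes, M al k and m AL K, are the double crossovers. Comparing them with the parentals, only the al allele has switched, so al is the middle locus and the order is m – al – k.
Crossovers in the m–al interval produce the single-crossover classes m AL k and M al K (38 + 35 = 73) plus the double crossovers (15).
RF(m–al) = (73 + 15) / 1246 = 88/1246 = 0.0706 → 7.1 centimorgans.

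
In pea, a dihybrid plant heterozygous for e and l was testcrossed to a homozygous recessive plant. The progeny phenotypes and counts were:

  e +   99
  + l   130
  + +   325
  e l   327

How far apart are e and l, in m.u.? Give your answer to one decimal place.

The two most frequent classes, + + (325) and e l (327), are the parental types, so the F1 was + + / e l.
The recombinant classes are + l and e +: 130 + 99 = 229.
Recombination frequency = 229/881 = 0.2599 ≈ 26.0%, i.e. 26.0 m.u.

26.0 m.u.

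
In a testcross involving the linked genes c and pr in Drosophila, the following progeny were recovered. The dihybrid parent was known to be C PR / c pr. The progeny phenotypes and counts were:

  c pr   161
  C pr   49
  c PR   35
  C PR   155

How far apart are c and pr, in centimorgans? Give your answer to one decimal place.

The recombinant classes are C pr and c PR: 49 + 35 = 84.
Recombination frequency = 84/400 = 0.2100 ≈ 21.0%, i.e. 21.0 centimorgans.

21.0 centimorgans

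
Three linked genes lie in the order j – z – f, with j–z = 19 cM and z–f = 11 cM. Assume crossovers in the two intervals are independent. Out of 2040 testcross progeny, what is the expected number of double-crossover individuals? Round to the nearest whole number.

43

Map distances give recombination frequencies of 0.190 and 0.110 for the two intervals.
With no interference, expected double-crossover frequency = 0.190 × 0.110 = 0.02090.
Expected number = 0.02090 × 2040 = 42.64 ≈ 43.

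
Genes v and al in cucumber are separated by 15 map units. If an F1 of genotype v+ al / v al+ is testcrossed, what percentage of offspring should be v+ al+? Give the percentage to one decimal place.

7.5%

A map distance of 15 map units corresponds to a recombination frequency of 0.150.
The F1 is v+ al / v al+, so v+ al+ is a recombinant gamete class with expected frequency r/2 = 0.150/2 = 0.0750.
That is 0.0750 = 7.5% of the progeny.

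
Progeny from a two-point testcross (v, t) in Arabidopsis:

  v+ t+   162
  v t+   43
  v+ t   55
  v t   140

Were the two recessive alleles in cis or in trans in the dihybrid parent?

The two most frequent classes are v+ t+ (162) and v t (140); these are the parental (non-recombinant) types.
So the F1 carried v+ t+ on one chromosome and v t on the other — the recessive alleles are on the same chromosome (cis / coupling).

cis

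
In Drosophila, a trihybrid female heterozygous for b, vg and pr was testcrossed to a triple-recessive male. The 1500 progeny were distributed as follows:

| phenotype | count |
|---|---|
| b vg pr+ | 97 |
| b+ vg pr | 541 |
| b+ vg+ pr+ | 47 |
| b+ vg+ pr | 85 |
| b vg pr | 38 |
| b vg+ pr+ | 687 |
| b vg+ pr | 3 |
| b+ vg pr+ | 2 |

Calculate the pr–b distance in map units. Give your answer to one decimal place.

6.0 map units

The two most frequent reciprocal classes, b vg+ pr+ and b+ vg pr, are the parental types, so the F1 was b vg+ pr+ / b+ vg pr.
The two rarest classes, b vg+ pr and b+ vg pr+, are the double crossovers. Comparing them with the parentals, only the pr allele has switched, so pr is the middle locus and the order is vg – pr – b.
Crossovers in the pr–b interval produce the single-crossover classes b+ vg+ pr+ and b vg pr (47 + 38 = 85) plus the double crossovers (5).
RF(pr–b) = (85 + 5) / 1500 = 90/1500 = 0.0600 → 6.0 map units.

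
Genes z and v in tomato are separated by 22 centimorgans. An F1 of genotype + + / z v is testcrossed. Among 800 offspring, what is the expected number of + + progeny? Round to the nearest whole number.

A map distance of 22 centimorgans corresponds to a recombination frequency of 0.220.
The F1 is + + / z v, so + + is a parental gamete class with expected frequency (1 − r)/2 = 0.780/2 = 0.3900.
Expected number = 0.3900 × 800 = 312.00 ≈ 312.

312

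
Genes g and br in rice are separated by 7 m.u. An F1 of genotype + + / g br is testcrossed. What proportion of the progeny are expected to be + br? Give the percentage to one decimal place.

A map distance of 7 m.u. corresponds to a recombination frequency of 0.070.
The F1 is + + / g br, so + br is a recombinant gamete class with expected frequency r/2 = 0.070/2 = 0.0350.
That is 0.0350 = 3.5% of the progeny.

3.5%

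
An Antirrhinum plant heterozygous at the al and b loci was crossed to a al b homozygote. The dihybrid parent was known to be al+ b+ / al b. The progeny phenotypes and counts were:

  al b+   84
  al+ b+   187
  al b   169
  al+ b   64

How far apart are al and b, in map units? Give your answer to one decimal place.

29.4 map units

The recombinant classes are al+ b and al b+: 64 + 84 = 148.
Recombination frequency = 148/504 = 0.2937 ≈ 29.4%, i.e. 29.4 map units.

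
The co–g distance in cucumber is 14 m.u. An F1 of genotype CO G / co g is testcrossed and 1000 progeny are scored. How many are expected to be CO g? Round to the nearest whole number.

70

A map distance of 14 m.u. corresponds to a recombination frequency of 0.140.
The F1 is CO G / co g, so CO g is a recombinant gamete class with expected frequency r/2 = 0.140/2 = 0.0700.
Expected number = 0.0700 × 1000 = 70.00 ≈ 70.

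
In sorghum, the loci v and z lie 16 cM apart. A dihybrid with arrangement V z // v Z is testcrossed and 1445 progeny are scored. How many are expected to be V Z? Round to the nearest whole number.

A map distance of 16 cM corresponds to a recombination frequency of 0.160.
The F1 is V z / v Z, so V Z is a recombinant gamete class with expected frequency r/2 = 0.160/2 = 0.0800.
Expected number = 0.0800 × 1445 = 115.60 ≈ 116.

116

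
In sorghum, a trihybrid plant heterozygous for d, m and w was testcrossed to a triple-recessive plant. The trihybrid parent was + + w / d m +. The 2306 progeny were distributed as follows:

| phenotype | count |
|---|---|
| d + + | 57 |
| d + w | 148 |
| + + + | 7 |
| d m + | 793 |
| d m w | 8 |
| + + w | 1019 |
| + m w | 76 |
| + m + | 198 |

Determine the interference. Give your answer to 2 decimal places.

The two rarest classes, + + + and d m w, are the double crossovers. Comparing them with the parentals, only the w allele has switched, so w is the middle locus and the order is d – w – m.
d–w: (346 + 15)/2306 = 0.1565; w–m: (133 + 15)/2306 = 0.0642.
Expected DCO frequency = 0.1565 × 0.0642 ≈ 0.01005; observed = 15/2306 ≈ 0.00650.
Coefficient of coincidence = 0.00650/0.01005 ≈ 0.65; interference = 1 − 0.65 = 0.35.

0.35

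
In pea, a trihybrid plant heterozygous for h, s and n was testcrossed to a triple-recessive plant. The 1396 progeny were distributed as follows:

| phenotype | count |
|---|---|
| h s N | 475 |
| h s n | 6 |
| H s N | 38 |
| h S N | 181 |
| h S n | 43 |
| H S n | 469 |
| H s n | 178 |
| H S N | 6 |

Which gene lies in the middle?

The two most frequent reciprocal classes, H S n and h s N, are the parental types, so the F1 was H S n / h s N.
The two rarest classes, H S N and h s n, are the double crossovers. Comparing them with the parentals, only the n allele has switched, so n is the middle locus and the order is s – n – h.

n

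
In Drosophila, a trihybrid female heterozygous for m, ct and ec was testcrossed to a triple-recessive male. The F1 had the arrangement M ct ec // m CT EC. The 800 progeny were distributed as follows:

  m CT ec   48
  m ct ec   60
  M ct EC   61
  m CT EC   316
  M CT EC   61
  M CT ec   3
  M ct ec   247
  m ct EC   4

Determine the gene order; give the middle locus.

The two rarest classes, M CT ec and m ct EC, are the double crossovers. Comparing them with the parentals, only the ct allele has switched, so ct is the middle locus and the order is ec – ct – m.

ct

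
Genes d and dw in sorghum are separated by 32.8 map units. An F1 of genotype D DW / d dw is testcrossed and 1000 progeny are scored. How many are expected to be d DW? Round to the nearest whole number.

164

A map distance of 32.8 map units corresponds to a recombination frequency of 0.328.
The F1 is D DW / d dw, so d DW is a recombinant gamete class with expected frequency r/2 = 0.328/2 = 0.1640.
Expected number = 0.1640 × 1000 = 164.00 ≈ 164.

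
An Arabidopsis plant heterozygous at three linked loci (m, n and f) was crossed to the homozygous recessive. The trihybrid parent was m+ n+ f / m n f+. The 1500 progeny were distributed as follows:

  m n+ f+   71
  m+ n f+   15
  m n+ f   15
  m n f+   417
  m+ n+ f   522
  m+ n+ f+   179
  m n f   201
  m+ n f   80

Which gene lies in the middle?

m

The two rarest classes, m n+ f and m+ n f+, are the double crossovers. Comparing them with the parentals, only the m allele has switched, so m is the middle locus and the order is f – m – n.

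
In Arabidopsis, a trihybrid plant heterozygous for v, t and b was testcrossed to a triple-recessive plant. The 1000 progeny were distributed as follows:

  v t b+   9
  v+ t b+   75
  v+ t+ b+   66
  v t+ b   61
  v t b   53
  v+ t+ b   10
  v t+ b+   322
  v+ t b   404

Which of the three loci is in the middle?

t

The two most frequent reciprocal classes, v+ t b and v t+ b+, are the parental types, so the F1 was v+ t b / v t+ b+.
The two rarest classes, v+ t+ b and v t b+, are the double crossovers. Comparing them with the parentals, only the t allele has switched, so t is the middle locus and the order is v – t – b.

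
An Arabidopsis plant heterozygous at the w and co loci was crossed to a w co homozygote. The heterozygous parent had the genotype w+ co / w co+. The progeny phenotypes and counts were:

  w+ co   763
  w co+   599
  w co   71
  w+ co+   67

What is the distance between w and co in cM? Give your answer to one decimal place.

9.2 cM

The recombinant classes are w+ co+ and w co: 67 + 71 = 138.
Recombination frequency = 138/1500 = 0.0920 ≈ 9.2%, i.e. 9.2 cM.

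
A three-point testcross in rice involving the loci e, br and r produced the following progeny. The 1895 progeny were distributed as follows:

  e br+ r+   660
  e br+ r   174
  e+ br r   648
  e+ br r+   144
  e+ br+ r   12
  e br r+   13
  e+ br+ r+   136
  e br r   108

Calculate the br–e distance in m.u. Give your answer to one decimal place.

The two most frequent reciprocal classes, e+ br r and e br+ r+, are the parental types, so the F1 was e+ br r / e br+ r+.
The two rarest classes, e+ br+ r and e br r+, are the double crossovers. Comparing them with the parentals, only the br allele has switched, so br is the middle locus and the order is e – br – r.
Crossovers in the e–br interval produce the single-crossover classes e br r and e+ br+ r+ (108 + 136 = 244) plus the double crossovers (25).
RF(e–br) = (244 + 25) / 1895 = 269/1895 = 0.1420 → 14.2 m.u.

14.2 m.u.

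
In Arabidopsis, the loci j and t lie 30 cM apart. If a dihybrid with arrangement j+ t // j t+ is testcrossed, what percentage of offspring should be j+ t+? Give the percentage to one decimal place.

A map distance of 30 cM corresponds to a recombination frequency of 0.300.
The F1 is j+ t / j t+, so j+ t+ is a recombinant gamete class with expected frequency r/2 = 0.300/2 = 0.1500.
That is 0.1500 = 15.0% of the progeny.

15.0%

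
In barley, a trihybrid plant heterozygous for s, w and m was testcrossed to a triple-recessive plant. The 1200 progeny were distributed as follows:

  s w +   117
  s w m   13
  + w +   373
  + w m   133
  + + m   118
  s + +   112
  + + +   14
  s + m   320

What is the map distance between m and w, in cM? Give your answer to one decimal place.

The two most frequent reciprocal classes, s + m and + w +, are the parental types, so the F1 was s + m / + w +.
The two rarest classes, s w m and + + +, are the double crossovers. Comparing them with the parentals, only the w allele has switched, so w is the middle locus and the order is m – w – s.
Crossovers in the m–w interval produce the single-crossover classes s + + and + w m (112 + 133 = 245) plus the double crossovers (27).
RF(m–w) = (245 + 27) / 1200 = 272/1200 = 0.2267 → 22.7 cM.

22.7 cM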